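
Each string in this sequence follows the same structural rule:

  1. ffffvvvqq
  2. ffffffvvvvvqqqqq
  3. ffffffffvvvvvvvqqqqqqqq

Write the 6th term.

ffffffffffffffvvvvvvvvvvvvvqqqqqqqqqqqqqqqqq

Reading off run lengths: f runs 4, 6, 8; v runs 3, 5, 7; q runs 2, 5, 8 — each is linear in n (n = 1, 2, …).
At n = 6 the blocks have lengths 14, 13, 17.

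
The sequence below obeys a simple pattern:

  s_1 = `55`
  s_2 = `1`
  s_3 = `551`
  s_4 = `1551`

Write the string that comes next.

This is a Fibonacci-style word recurrence s(k) = s(k−2)·s(k−1): e.g. 55·1 = 551.
So term 5 is 551·1551.

5511551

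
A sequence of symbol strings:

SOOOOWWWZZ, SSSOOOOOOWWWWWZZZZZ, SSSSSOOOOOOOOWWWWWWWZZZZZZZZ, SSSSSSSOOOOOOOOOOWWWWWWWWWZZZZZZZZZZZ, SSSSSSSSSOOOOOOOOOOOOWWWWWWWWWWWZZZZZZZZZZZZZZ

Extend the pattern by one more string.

Each string has the form S^{2n-1} O^{2n+2} W^{2n+1} Z^{3n-1} (n = 1, 2, …).
Setting n = 6 gives 11, 14, 13, 17 characters in each block.

SSSSSSSSSSSOOOOOOOOOOOOOOWWWWWWWWWWWWWZZZZZZZZZZZZZZZZZ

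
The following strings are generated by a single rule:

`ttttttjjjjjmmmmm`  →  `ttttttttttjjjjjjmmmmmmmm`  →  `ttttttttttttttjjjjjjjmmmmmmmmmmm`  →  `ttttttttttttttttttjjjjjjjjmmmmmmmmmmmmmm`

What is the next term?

ttttttttttttttttttttttjjjjjjjjjmmmmmmmmmmmmmmmmm

Each string has the form t^{4n-2} j^{n+3} m^{3n-1}, where the shown terms are n = 2, 3, 4, 5.
For the next term, n = 6, so the run lengths are 22, 9, 17.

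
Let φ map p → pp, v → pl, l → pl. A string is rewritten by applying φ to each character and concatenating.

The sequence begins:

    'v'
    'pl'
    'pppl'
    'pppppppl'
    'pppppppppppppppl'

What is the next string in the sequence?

pppppppppppppppppppppppppppppppl

φ(pppppppppppppppl) expands symbol-by-symbol to pp pp pp pp pp pp pp pp pp pp pp pp pp pp pp pl; joining the 16 pieces gives the next term.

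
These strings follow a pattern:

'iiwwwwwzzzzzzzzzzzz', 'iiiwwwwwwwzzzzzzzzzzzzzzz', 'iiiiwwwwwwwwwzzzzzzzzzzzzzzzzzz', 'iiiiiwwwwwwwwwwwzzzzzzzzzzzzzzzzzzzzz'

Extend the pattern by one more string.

iiiiiiwwwwwwwwwwwwwzzzzzzzzzzzzzzzzzzzzzzzz

Reading off run lengths: i runs 2, 3, 4, 5; w runs 5, 7, 9, 11; z runs 12, 15, 18, 21 — each is linear in n, where the shown terms are n = 3, 4, 5, 6.
At n = 7 the blocks have lengths 6, 13, 24.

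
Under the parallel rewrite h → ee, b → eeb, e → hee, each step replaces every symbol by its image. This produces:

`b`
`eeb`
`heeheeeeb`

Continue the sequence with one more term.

eeheeheeeeheeheeheeheeeeb

Apply φ to heeheeeeb symbol by symbol: h→ee, e→hee, e→hee, h→ee, e→hee, e→hee, e→hee, e→hee, b→eeb; joined: ee hee hee ee hee hee hee hee eeb.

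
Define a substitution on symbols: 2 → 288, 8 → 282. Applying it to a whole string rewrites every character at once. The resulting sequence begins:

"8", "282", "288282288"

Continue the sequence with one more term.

288282282288282288288282282

Rewriting each symbol of 288282288: 2→288, 8→282, 8→282, 2→288, 8→282, 2→288, 2→288, 8→282, 8→282, which concatenates to 288 282 282 288 282 288 288 282 282.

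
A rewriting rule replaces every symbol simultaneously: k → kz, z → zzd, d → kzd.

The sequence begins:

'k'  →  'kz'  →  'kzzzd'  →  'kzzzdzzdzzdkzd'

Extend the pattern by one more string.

φ(kzzzdzzdzzdkzd) expands symbol-by-symbol to kz zzd zzd zzd kzd zzd zzd kzd zzd zzd kzd kz zzd kzd; joining the 14 pieces gives the next term.

kzzzdzzdzzdkzdzzdzzdkzdzzdzzdkzdkzzzdkzd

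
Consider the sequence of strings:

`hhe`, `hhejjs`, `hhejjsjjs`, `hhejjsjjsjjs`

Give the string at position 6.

Each term is the previous one with jjs appended.
From hhejjsjjsjjs, 2 further steps: hhejjsjjsjjs → hhejjsjjsjjsjjs → (answer).

hhejjsjjsjjsjjsjjs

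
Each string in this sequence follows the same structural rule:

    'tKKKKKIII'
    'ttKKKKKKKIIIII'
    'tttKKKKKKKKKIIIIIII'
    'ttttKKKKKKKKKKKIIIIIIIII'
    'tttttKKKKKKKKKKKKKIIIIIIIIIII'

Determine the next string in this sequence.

Each string has the form t^{n-1} K^{2n+1} I^{2n-1}, where the shown terms are n = 2, 3, 4, 5, 6.
For the next term, n = 7, so the run lengths are 6, 15, 13.

ttttttKKKKKKKKKKKKKKKIIIIIIIIIIIII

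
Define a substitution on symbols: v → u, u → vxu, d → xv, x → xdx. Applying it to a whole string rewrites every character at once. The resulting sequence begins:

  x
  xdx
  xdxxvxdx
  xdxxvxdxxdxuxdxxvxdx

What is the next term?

φ(xdxxvxdxxdxuxdxxvxdx) expands symbol-by-symbol to xdx xv xdx xdx u xdx xv xdx xdx xv xdx vxu xdx xv xdx xdx u xdx xv xdx; joining the 20 pieces gives the next term.

xdxxvxdxxdxuxdxxvxdxxdxxvxdxvxuxdxxvxdxxdxuxdxxvxdx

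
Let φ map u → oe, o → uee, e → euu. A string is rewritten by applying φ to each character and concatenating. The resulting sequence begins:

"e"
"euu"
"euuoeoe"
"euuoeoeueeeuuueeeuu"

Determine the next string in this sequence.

φ(euuoeoeueeeuuueeeuu) expands symbol-by-symbol to euu oe oe uee euu uee euu oe euu euu euu oe oe oe euu euu euu oe oe; joining the 19 pieces gives the next term.

euuoeoeueeeuuueeeuuoeeuueuueuuoeoeoeeuueuueuuoeoe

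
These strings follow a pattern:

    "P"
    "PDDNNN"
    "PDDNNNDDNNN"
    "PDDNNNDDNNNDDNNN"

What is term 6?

PDDNNNDDNNNDDNNNDDNNNDDNNN

Each term is the previous one with DDNNN appended.
From PDDNNNDDNNNDDNNN, 2 further steps: PDDNNNDDNNNDDNNN → PDDNNNDDNNNDDNNNDDNNN → (answer).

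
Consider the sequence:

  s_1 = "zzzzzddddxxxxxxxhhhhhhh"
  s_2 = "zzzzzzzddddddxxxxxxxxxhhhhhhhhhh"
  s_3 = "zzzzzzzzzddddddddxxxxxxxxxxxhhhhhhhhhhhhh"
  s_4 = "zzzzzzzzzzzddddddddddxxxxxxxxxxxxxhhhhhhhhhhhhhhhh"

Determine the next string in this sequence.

zzzzzzzzzzzzzddddddddddddxxxxxxxxxxxxxxxhhhhhhhhhhhhhhhhhhh

Each string has the form z^{2n+1} d^{2n} x^{2n+3} h^{3n+1}, where the shown terms are n = 2, 3, 4, 5.
Setting n = 6 gives 13, 12, 15, 19 characters in each block.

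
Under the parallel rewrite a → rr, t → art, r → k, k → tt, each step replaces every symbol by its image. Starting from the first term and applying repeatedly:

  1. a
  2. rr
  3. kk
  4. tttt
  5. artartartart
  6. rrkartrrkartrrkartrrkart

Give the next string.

Rewriting the 24 symbols of rrkartrrkartrrkartrrkart one by one yields k k tt rr k art k k tt rr k art k k tt rr k art k k tt rr k art; concatenated:

kkttrrkartkkttrrkartkkttrrkartkkttrrkart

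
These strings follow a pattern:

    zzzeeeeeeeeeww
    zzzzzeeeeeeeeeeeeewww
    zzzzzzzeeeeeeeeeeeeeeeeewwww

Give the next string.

Reading off run lengths: z runs 3, 5, 7; e runs 9, 13, 17; w runs 2, 3, 4 — each is linear in n, where the shown terms are n = 2, 3, 4.
For the next term, n = 5, so the run lengths are 9, 21, 5.

zzzzzzzzzeeeeeeeeeeeeeeeeeeeeewwwww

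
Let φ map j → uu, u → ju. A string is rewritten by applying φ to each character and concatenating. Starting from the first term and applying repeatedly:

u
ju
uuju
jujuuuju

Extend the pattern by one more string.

uujuuujujujuuuju

Rewriting each symbol of jujuuuju: j→uu, u→ju, j→uu, u→ju, u→ju, u→ju, j→uu, u→ju, which concatenates to uu ju uu ju ju ju uu ju.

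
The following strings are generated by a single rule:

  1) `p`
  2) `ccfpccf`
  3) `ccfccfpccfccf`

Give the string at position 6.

Each term wraps the previous one in ccf on the left and ccf on the right.
From ccfccfpccfccf, 3 further steps: ccfccfpccfccf → ccfccfccfpccfccfccf → ccfccfccfccfpccfccfccfccf → (answer).

ccfccfccfccfccfpccfccfccfccfccf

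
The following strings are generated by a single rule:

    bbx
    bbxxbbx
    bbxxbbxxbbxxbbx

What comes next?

Each string is two copies of the previous one joined by 'x'.
Doubling bbxxbbxxbbxxbbx with 'x' between the halves:

bbxxbbxxbbxxbbxxbbxxbbxxbbxxbbx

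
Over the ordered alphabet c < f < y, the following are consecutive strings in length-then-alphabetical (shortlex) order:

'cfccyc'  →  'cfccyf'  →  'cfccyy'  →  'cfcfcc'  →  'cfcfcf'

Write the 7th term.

cfcffc

Stepping forward 2 times from cfcfcf: cfcfcf → cfcfcy, then the target.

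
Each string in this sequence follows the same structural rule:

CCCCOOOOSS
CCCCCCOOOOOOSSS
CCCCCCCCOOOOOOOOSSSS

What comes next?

CCCCCCCCCCOOOOOOOOOOSSSSS

Reading off run lengths: C runs 4, 6, 8; O runs 4, 6, 8; S runs 2, 3, 4 — each is linear in n, where the shown terms are n = 2, 3, 4.
Setting n = 5 gives 10, 10, 5 characters in each block.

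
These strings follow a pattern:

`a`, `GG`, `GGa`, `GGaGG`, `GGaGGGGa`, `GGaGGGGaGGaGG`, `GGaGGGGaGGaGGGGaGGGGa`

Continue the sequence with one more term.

GGaGGGGaGGaGGGGaGGGGaGGaGGGGaGGaGG

Each term (from the third on) is the previous term followed by the one before it: term 3 = GG·a = GGa.
Continuing: GGaGGGGaGGaGGGGaGGGGa · GGaGGGGaGGaGG gives term 8.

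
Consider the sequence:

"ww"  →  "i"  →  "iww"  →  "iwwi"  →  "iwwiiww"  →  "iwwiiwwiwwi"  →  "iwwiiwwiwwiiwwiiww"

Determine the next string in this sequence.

iwwiiwwiwwiiwwiiwwiwwiiwwiwwi

Each term (from the third on) is the previous term followed by the one before it: term 3 = i·ww = iww.
Continuing: iwwiiwwiwwiiwwiiww · iwwiiwwiwwi gives term 8.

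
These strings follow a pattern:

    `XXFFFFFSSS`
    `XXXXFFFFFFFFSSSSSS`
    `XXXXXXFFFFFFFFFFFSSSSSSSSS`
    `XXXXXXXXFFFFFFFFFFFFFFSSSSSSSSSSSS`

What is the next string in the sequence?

XXXXXXXXXXFFFFFFFFFFFFFFFFFSSSSSSSSSSSSSSS

Each string has the form X^{2n} F^{3n+2} S^{3n} (n = 1, 2, …).
At n = 5 the blocks have lengths 10, 17, 15.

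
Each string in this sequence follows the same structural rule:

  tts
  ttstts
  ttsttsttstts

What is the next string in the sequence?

ttsttsttsttsttsttsttstts

Every step duplicates the string.
So the next term is two copies of ttsttsttstts.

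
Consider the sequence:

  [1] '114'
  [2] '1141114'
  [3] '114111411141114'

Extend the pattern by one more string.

Each string is two copies of the previous one joined by '1'.
So the next term is two copies of 114111411141114 with '1' between the halves.

1141114111411141114111411141114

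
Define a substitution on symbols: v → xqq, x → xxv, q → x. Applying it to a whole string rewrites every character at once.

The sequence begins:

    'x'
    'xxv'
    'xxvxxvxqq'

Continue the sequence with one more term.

Apply φ to xxvxxvxqq symbol by symbol: x→xxv, x→xxv, v→xqq, x→xxv, x→xxv, v→xqq, x→xxv, q→x, q→x; joined: xxv xxv xqq xxv xxv xqq xxv x x.

xxvxxvxqqxxvxxvxqqxxvxx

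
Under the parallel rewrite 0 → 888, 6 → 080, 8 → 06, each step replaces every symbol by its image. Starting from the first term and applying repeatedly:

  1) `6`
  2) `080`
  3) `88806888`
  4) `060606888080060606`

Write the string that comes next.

Replace each of the 18 characters of 060606888080060606 in place — 888 080 888 080 888 080 06 06 06 888 06 888 888 080 888 080 888 080 — and concatenate.

88808088808088808006060688806888888080888080888080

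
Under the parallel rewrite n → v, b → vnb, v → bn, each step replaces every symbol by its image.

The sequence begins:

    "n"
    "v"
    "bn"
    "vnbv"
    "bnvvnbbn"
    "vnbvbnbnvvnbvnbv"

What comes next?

bnvvnbbnvnbvvnbvbnbnvvnbbnvvnbbn

Applying the rule to each of the 16 symbols of vnbvbnbnvvnbvnbv gives the pieces bn v vnb bn vnb v vnb v bn bn v vnb bn v vnb bn, which concatenate to the answer.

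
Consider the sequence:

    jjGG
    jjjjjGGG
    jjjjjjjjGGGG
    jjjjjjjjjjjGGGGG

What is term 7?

Each string has the form j^{3n-1} G^{n+1} (n = 1, 2, …).
For term 7, n = 7, so the run lengths are 20, 8.

jjjjjjjjjjjjjjjjjjjjGGGGGGGG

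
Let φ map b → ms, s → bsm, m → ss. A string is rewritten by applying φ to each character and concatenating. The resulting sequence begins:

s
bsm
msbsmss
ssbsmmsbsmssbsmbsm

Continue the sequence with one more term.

Replace each of the 18 characters of ssbsmmsbsmssbsmbsm in place — bsm bsm ms bsm ss ss bsm ms bsm ss bsm bsm ms bsm ss ms bsm ss — and concatenate.

bsmbsmmsbsmssssbsmmsbsmssbsmbsmmsbsmssmsbsmss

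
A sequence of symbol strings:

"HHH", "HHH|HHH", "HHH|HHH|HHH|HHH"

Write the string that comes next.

Each string is two copies of the previous one joined by '|'.
Doubling HHH|HHH|HHH|HHH with '|' between the halves:

HHH|HHH|HHH|HHH|HHH|HHH|HHH|HHH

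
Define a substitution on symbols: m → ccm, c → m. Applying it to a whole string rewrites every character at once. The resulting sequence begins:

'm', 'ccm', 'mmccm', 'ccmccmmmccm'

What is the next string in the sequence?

Expanding ccmccmmmccm: c→m, c→m, m→ccm, c→m, c→m, m→ccm, m→ccm, m→ccm, c→m, c→m, m→ccm. Concatenated: m m ccm m m ccm ccm ccm m m ccm.

mmccmmmccmccmccmmmccm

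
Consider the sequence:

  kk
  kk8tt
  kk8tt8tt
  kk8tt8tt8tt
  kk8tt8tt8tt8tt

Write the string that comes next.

Every step adds 8tt to the end: s(k+1) = s(k)·8tt.
So the next term is kk8tt8tt8tt8tt·8tt.

kk8tt8tt8tt8tt8tt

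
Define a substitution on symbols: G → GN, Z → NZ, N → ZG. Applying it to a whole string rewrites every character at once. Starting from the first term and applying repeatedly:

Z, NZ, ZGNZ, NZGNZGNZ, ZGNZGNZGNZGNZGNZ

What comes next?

Applying the rule to each of the 16 symbols of ZGNZGNZGNZGNZGNZ gives the pieces NZ GN ZG NZ GN ZG NZ GN ZG NZ GN ZG NZ GN ZG NZ, which concatenate to the answer.

NZGNZGNZGNZGNZGNZGNZGNZGNZGNZGNZ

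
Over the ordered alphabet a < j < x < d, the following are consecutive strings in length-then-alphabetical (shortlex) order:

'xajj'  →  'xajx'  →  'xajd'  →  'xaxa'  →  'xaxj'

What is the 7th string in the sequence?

Advancing 2 positions from xaxj through xaxj → xaxx reaches term 7.

xaxd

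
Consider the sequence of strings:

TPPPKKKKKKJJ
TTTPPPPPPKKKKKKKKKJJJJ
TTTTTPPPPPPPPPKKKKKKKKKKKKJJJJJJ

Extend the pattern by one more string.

TTTTTTTPPPPPPPPPPPPKKKKKKKKKKKKKKKJJJJJJJJ

The n-th term is 2n-1 T's then 3n P's then 3n+3 K's then 2n J's (n = 1, 2, …).
Setting n = 4 gives 7, 12, 15, 8 characters in each block.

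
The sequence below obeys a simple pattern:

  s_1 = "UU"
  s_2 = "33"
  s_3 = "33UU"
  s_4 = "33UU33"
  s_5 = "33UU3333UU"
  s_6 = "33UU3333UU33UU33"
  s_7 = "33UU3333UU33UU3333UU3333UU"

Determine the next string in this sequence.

33UU3333UU33UU3333UU3333UU33UU3333UU33UU33

Each term (from the third on) is the previous term followed by the one before it: term 3 = 33·UU = 33UU.
The next term joins 33UU3333UU33UU3333UU3333UU and 33UU3333UU33UU33.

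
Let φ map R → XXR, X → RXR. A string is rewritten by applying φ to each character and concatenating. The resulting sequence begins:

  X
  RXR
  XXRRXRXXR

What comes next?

RXRRXRXXRXXRRXRXXRRXRRXRXXR

Apply φ to XXRRXRXXR symbol by symbol: X→RXR, X→RXR, R→XXR, R→XXR, X→RXR, R→XXR, X→RXR, X→RXR, R→XXR; joined: RXR RXR XXR XXR RXR XXR RXR RXR XXR.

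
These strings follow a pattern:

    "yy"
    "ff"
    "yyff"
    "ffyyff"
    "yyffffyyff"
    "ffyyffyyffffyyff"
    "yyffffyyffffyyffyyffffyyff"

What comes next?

ffyyffyyffffyyffyyffffyyffffyyffyyffffyyff

From term 3 onward, concatenate the second-to-last term with the last: yy·ff = yyff, ff·yyff = ffyyff, …
The next term joins ffyyffyyffffyyff and yyffffyyffffyyffyyffffyyff.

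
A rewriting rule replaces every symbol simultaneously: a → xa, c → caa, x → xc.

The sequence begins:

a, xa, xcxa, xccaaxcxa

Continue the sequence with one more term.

Expanding xccaaxcxa: x→xc, c→caa, c→caa, a→xa, a→xa, x→xc, c→caa, x→xc, a→xa. Concatenated: xc caa caa xa xa xc caa xc xa.

xccaacaaxaxaxccaaxcxa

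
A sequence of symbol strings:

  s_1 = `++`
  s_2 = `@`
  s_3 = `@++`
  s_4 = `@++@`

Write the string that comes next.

Each term (from the third on) is the previous term followed by the one before it: term 3 = @·++ = @++.
So term 5 is @++@·@++.

@++@@++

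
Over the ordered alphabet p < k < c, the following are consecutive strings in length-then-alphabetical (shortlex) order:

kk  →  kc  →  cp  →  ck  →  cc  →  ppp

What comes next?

ppk

Find the rightmost character of ppp below c, bump it to the next letter, and reset everything to its right to p.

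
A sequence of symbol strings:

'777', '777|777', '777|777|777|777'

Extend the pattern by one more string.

Each string is two copies of the previous one joined by '|'.
Doubling 777|777|777|777 with '|' between the halves:

777|777|777|777|777|777|777|777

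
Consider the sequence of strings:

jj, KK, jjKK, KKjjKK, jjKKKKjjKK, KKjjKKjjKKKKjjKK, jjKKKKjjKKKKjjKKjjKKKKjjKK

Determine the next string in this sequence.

This is a Fibonacci-style word recurrence s(k) = s(k−2)·s(k−1): e.g. jj·KK = jjKK.
The next term joins KKjjKKjjKKKKjjKK and jjKKKKjjKKKKjjKKjjKKKKjjKK.

KKjjKKjjKKKKjjKKjjKKKKjjKKKKjjKKjjKKKKjjKK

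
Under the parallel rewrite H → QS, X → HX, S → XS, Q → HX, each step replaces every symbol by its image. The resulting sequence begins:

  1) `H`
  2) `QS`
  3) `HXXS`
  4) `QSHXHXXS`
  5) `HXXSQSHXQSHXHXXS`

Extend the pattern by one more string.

Rewriting the 16 symbols of HXXSQSHXQSHXHXXS one by one yields QS HX HX XS HX XS QS HX HX XS QS HX QS HX HX XS; concatenated:

QSHXHXXSHXXSQSHXHXXSQSHXQSHXHXXS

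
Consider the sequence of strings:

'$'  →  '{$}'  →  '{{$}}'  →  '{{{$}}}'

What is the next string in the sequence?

{{{{$}}}}

Each term wraps the previous one in { on the left and } on the right.
So the next term is {·{{{$}}}·}.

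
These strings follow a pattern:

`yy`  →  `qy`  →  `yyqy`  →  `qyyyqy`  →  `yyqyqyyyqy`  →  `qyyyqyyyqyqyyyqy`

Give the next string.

yyqyqyyyqyqyyyqyyyqyqyyyqy

From term 3 onward, concatenate the second-to-last term with the last: yy·qy = yyqy, qy·yyqy = qyyyqy, …
Continuing: yyqyqyyyqy · qyyyqyyyqyqyyyqy gives term 7.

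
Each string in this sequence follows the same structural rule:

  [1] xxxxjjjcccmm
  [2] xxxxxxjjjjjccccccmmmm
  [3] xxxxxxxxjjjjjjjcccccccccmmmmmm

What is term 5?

xxxxxxxxxxxxjjjjjjjjjjjcccccccccccccccmmmmmmmmmm

Term n consists of 2n+2 x's, followed by 2n+1 j's, followed by 3n c's, followed by 2n m's (n = 1, 2, …).
For term 5, n = 5, so the run lengths are 12, 11, 15, 10.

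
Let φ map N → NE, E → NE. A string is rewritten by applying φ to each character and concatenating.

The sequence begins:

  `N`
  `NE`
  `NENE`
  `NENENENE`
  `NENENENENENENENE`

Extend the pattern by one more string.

Replace each of the 16 characters of NENENENENENENENE in place — NE NE NE NE NE NE NE NE NE NE NE NE NE NE NE NE — and concatenate.

NENENENENENENENENENENENENENENENE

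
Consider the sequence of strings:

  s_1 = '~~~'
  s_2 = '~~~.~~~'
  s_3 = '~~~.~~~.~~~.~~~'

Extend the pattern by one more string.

Every step duplicates the string with '.' between the halves.
Doubling ~~~.~~~.~~~.~~~ with '.' between the halves:

~~~.~~~.~~~.~~~.~~~.~~~.~~~.~~~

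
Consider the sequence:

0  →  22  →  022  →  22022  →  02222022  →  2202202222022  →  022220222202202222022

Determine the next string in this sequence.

Each term (from the third on) is the two preceding terms concatenated in order: term 3 = 0·22 = 022.
The next term joins 2202202222022 and 022220222202202222022.

2202202222022022220222202202222022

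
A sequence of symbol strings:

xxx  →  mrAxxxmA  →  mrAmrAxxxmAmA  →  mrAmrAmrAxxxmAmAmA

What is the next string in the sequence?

Every step adds mrA to the front and mA to the end of the previous string.
One more step from mrAmrAmrAxxxmAmAmA gives the answer.

mrAmrAmrAmrAxxxmAmAmAmA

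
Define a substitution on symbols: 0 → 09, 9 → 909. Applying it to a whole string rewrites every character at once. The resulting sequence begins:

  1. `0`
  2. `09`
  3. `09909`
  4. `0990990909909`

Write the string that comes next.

0990990909909909099090990990909909

Applying the rule to each of the 13 symbols of 0990990909909 gives the pieces 09 909 909 09 909 909 09 909 09 909 909 09 909, which concatenate to the answer.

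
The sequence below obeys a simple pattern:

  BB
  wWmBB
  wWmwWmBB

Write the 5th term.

wWmwWmwWmwWmBB

Each term is the previous one with wWm prepended.
From wWmwWmBB, 2 further steps: wWmwWmBB → wWmwWmwWmBB → (answer).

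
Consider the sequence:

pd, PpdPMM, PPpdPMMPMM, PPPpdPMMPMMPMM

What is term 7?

PPPPPPpdPMMPMMPMMPMMPMMPMM

s(k+1) = P·s(k)·PMM, so each term gains P as a prefix and PMM as a suffix.
From PPPpdPMMPMMPMM, 3 further steps: PPPpdPMMPMMPMM → PPPPpdPMMPMMPMMPMM → PPPPPpdPMMPMMPMMPMMPMM → (answer).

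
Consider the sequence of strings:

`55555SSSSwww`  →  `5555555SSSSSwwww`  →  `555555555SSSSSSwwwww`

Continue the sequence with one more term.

55555555555SSSSSSSwwwwww

Reading off run lengths: 5 runs 5, 7, 9; S runs 4, 5, 6; w runs 3, 4, 5 — each is linear in n, where the shown terms are n = 3, 4, 5.
Setting n = 6 gives 11, 7, 6 characters in each block.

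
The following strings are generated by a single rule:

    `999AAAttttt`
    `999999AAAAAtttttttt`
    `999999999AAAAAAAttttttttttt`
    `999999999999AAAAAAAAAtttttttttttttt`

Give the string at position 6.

999999999999999999AAAAAAAAAAAAAtttttttttttttttttttt

Reading off run lengths: 9 runs 3, 6, 9, 12; A runs 3, 5, 7, 9; t runs 5, 8, 11, 14 — each is linear in n (n = 1, 2, …).
At n = 6 the blocks have lengths 18, 13, 20.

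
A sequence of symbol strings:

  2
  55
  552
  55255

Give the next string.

55255552

From term 3 onward, concatenate the last term with the second-to-last: 55·2 = 552, 552·55 = 55255, …
The next term joins 55255 and 552.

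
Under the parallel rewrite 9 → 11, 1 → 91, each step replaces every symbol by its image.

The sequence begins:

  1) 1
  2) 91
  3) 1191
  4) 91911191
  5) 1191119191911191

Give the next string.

Rewriting the 16 symbols of 1191119191911191 one by one yields 91 91 11 91 91 91 11 91 11 91 11 91 91 91 11 91; concatenated:

91911191919111911191119191911191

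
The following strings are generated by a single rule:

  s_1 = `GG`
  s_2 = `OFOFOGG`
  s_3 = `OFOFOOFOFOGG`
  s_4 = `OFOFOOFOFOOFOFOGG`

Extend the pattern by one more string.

Each term is the previous one with OFOFO prepended.
Applying this once more to OFOFOOFOFOOFOFOGG:

OFOFOOFOFOOFOFOOFOFOGG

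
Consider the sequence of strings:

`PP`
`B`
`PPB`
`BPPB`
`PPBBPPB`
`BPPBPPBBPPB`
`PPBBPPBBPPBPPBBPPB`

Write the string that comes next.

From term 3 onward, concatenate the second-to-last term with the last: PP·B = PPB, B·PPB = BPPB, …
The next term joins BPPBPPBBPPB and PPBBPPBBPPBPPBBPPB.

BPPBPPBBPPBPPBBPPBBPPBPPBBPPB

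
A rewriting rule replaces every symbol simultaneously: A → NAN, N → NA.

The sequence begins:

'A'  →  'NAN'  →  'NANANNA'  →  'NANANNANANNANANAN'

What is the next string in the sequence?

NANANNANANNANANANNANANNANANANNANANNANANNA

Replace each of the 17 characters of NANANNANANNANANAN in place — NA NAN NA NAN NA NA NAN NA NAN NA NA NAN NA NAN NA NAN NA — and concatenate.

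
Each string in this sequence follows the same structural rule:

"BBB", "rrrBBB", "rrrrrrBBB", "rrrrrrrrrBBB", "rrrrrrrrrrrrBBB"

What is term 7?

rrrrrrrrrrrrrrrrrrBBB

Each term is the previous one with rrr prepended.
From rrrrrrrrrrrrBBB, 2 further steps: rrrrrrrrrrrrBBB → rrrrrrrrrrrrrrrBBB → (answer).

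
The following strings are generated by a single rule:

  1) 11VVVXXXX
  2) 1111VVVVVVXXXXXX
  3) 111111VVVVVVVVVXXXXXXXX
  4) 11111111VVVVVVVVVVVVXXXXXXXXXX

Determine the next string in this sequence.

The n-th term is 2n 1's then 3n V's then 2n+2 X's (n = 1, 2, …).
At n = 5 the blocks have lengths 10, 15, 12.

1111111111VVVVVVVVVVVVVVVXXXXXXXXXXXX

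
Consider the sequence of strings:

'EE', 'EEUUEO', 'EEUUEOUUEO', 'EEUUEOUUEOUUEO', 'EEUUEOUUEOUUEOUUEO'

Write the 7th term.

EEUUEOUUEOUUEOUUEOUUEOUUEO

Every step adds UUEO to the end: s(k+1) = s(k)·UUEO.
From EEUUEOUUEOUUEOUUEO, 2 further steps: EEUUEOUUEOUUEOUUEO → EEUUEOUUEOUUEOUUEOUUEO → (answer).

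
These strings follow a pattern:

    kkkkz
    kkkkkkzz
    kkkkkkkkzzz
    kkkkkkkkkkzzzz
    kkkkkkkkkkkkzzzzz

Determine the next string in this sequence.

kkkkkkkkkkkkkkzzzzzz

Reading off run lengths: k runs 4, 6, 8, 10, 12; z runs 1, 2, 3, 4, 5 — each is linear in n, where the shown terms are n = 2, 3, 4, 5, 6.
For the next term, n = 7, so the run lengths are 14, 6.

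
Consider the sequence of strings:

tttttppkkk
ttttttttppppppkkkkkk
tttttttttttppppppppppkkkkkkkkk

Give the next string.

ttttttttttttttppppppppppppppkkkkkkkkkkkk

Reading off run lengths: t runs 5, 8, 11; p runs 2, 6, 10; k runs 3, 6, 9 — each is linear in n (n = 1, 2, …).
Setting n = 4 gives 14, 14, 12 characters in each block.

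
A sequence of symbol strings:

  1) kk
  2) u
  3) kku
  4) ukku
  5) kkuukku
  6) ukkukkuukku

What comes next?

This is a Fibonacci-style word recurrence s(k) = s(k−2)·s(k−1): e.g. kk·u = kku.
Continuing: kkuukku · ukkukkuukku gives term 7.

kkuukkuukkukkuukku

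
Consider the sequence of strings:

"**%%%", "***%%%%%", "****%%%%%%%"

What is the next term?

*****%%%%%%%%%

Term n consists of n *'s, followed by 2n-1 %'s, where the shown terms are n = 2, 3, 4.
At n = 5 the blocks have lengths 5, 9.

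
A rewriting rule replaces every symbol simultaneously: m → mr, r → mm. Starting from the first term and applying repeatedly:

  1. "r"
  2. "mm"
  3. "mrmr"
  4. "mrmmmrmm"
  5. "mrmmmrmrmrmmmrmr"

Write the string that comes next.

Applying the rule to each of the 16 symbols of mrmmmrmrmrmmmrmr gives the pieces mr mm mr mr mr mm mr mm mr mm mr mr mr mm mr mm, which concatenate to the answer.

mrmmmrmrmrmmmrmmmrmmmrmrmrmmmrmm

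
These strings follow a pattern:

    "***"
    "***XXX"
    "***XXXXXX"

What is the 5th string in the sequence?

The strings grow by a fixed suffix XXX each time.
From ***XXXXXX, 2 further steps: ***XXXXXX → ***XXXXXXXXX → (answer).

***XXXXXXXXXXXX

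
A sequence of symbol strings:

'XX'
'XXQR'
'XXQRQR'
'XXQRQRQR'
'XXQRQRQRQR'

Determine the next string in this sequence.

Each term is the previous one with QR appended.
One more step from XXQRQRQRQR gives the answer.

XXQRQRQRQRQR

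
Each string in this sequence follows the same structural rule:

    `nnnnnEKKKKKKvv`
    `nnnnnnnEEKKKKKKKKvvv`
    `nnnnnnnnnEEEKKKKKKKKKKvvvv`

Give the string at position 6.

Reading off run lengths: n runs 5, 7, 9; E runs 1, 2, 3; K runs 6, 8, 10; v runs 2, 3, 4 — each is linear in n, where the shown terms are n = 2, 3, 4.
Setting n = 7 gives 15, 6, 16, 7 characters in each block.

nnnnnnnnnnnnnnnEEEEEEKKKKKKKKKKKKKKKKvvvvvvv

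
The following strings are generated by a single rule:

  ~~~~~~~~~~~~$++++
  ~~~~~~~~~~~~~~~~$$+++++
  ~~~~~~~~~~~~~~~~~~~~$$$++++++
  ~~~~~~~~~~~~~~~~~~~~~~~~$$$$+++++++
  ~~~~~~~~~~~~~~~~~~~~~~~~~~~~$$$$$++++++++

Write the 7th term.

The n-th term is 4n ~'s then n-2 $'s then n+1 +'s, where the shown terms are n = 3, 4, 5, 6, 7.
For term 7, n = 9, so the run lengths are 36, 7, 10.

~~~~~~~~~~~~~~~~~~~~~~~~~~~~~~~~~~~~$$$$$$$++++++++++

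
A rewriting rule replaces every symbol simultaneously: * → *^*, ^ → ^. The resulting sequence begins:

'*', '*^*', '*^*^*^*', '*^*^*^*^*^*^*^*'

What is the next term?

*^*^*^*^*^*^*^*^*^*^*^*^*^*^*^*

Applying the rule to each of the 15 symbols of *^*^*^*^*^*^*^* gives the pieces *^* ^ *^* ^ *^* ^ *^* ^ *^* ^ *^* ^ *^* ^ *^*, which concatenate to the answer.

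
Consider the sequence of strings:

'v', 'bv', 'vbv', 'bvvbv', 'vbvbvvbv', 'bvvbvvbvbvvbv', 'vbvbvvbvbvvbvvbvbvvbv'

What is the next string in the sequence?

bvvbvvbvbvvbvvbvbvvbvbvvbvvbvbvvbv

Each term (from the third on) is the two preceding terms concatenated in order: term 3 = v·bv = vbv.
The next term joins bvvbvvbvbvvbv and vbvbvvbvbvvbvvbvbvvbv.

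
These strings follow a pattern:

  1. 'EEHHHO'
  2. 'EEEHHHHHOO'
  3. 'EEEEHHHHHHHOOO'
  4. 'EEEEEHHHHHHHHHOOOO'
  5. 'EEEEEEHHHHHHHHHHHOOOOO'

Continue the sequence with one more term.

EEEEEEEHHHHHHHHHHHHHOOOOOO

Term n consists of n+1 E's, followed by 2n+1 H's, followed by n O's (n = 1, 2, …).
Setting n = 6 gives 7, 13, 6 characters in each block.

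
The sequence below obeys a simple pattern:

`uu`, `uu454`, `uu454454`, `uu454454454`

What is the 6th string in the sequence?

uu454454454454454

Each term is the previous one with 454 appended.
From uu454454454, 2 further steps: uu454454454 → uu454454454454 → (answer).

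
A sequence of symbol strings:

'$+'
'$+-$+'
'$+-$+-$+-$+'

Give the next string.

Each string is two copies of the previous one joined by '-'.
So the next term is two copies of $+-$+-$+-$+ with '-' between the halves.

$+-$+-$+-$+-$+-$+-$+-$+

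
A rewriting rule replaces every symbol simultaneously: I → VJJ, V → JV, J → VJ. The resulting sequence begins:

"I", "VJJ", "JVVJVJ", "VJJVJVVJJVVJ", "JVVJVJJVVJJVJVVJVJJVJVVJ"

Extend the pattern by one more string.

Applying the rule to each of the 24 symbols of JVVJVJJVVJJVJVVJVJJVJVVJ gives the pieces VJ JV JV VJ JV VJ VJ JV JV VJ VJ JV VJ JV JV VJ JV VJ VJ JV VJ JV JV VJ, which concatenate to the answer.

VJJVJVVJJVVJVJJVJVVJVJJVVJJVJVVJJVVJVJJVVJJVJVVJ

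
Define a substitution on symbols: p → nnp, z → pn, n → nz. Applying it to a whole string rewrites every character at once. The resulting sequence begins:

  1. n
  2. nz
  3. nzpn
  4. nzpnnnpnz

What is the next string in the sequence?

Apply φ to nzpnnnpnz symbol by symbol: n→nz, z→pn, p→nnp, n→nz, n→nz, n→nz, p→nnp, n→nz, z→pn; joined: nz pn nnp nz nz nz nnp nz pn.

nzpnnnpnznznznnpnzpn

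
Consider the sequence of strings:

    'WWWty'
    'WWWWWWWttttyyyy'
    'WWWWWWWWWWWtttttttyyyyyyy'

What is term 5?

The n-th term is 4n-1 W's then 3n-2 t's then 3n-2 y's (n = 1, 2, …).
Setting n = 5 gives 19, 13, 13 characters in each block.

WWWWWWWWWWWWWWWWWWWtttttttttttttyyyyyyyyyyyyy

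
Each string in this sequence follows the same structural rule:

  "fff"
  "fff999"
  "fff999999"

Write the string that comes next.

The strings grow by a fixed suffix 999 each time.
Applying this once more to fff999999:

fff999999999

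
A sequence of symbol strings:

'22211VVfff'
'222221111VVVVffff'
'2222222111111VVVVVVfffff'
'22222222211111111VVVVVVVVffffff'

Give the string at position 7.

22222222222222211111111111111VVVVVVVVVVVVVVfffffffff

The n-th term is 2n+1 2's then 2n 1's then 2n V's then n+2 f's (n = 1, 2, …).
Setting n = 7 gives 15, 14, 14, 9 characters in each block.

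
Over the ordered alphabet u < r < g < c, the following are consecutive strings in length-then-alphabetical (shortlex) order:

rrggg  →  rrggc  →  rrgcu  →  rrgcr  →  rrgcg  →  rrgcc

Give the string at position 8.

rrcur

Stepping forward 2 times from rrgcc: rrgcc → rrcuu, then the target.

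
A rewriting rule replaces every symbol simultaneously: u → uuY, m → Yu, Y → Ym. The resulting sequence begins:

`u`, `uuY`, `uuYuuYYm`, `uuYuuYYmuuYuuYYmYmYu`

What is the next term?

φ(uuYuuYYmuuYuuYYmYmYu) expands symbol-by-symbol to uuY uuY Ym uuY uuY Ym Ym Yu uuY uuY Ym uuY uuY Ym Ym Yu Ym Yu Ym uuY; joining the 20 pieces gives the next term.

uuYuuYYmuuYuuYYmYmYuuuYuuYYmuuYuuYYmYmYuYmYuYmuuY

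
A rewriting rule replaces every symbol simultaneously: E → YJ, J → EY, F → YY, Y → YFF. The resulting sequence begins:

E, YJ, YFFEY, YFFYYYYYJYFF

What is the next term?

YFFYYYYYFFYFFYFFYFFYFFEYYFFYYYY

Rewriting each symbol of YFFYYYYYJYFF: Y→YFF, F→YY, F→YY, Y→YFF, Y→YFF, Y→YFF, Y→YFF, Y→YFF, J→EY, Y→YFF, F→YY, F→YY, which concatenates to YFF YY YY YFF YFF YFF YFF YFF EY YFF YY YY.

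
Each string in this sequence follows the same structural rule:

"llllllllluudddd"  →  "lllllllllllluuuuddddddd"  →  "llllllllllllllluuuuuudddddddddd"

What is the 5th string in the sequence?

Term n consists of 3n+3 l's, followed by 2n-2 u's, followed by 3n-2 d's, where the shown terms are n = 2, 3, 4.
For term 5, n = 6, so the run lengths are 21, 10, 16.

llllllllllllllllllllluuuuuuuuuudddddddddddddddd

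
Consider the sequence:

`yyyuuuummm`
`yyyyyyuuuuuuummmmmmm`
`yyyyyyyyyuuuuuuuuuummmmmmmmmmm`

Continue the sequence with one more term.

Each string has the form y^{3n} u^{3n+1} m^{4n-1} (n = 1, 2, …).
Setting n = 4 gives 12, 13, 15 characters in each block.

yyyyyyyyyyyyuuuuuuuuuuuuummmmmmmmmmmmmmm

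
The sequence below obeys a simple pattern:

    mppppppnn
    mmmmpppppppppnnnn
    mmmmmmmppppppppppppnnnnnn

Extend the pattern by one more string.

The n-th term is 3n-2 m's then 3n+3 p's then 2n n's (n = 1, 2, …).
Setting n = 4 gives 10, 15, 8 characters in each block.

mmmmmmmmmmpppppppppppppppnnnnnnnn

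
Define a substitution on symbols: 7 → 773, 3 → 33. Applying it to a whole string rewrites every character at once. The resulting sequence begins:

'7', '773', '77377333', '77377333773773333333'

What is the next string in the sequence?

Replace each of the 20 characters of 77377333773773333333 in place — 773 773 33 773 773 33 33 33 773 773 33 773 773 33 33 33 33 33 33 33 — and concatenate.

773773337737733333337737733377377333333333333333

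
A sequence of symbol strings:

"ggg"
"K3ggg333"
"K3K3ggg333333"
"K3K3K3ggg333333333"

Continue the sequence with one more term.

K3K3K3K3ggg333333333333

Every step adds K3 to the front and 333 to the end of the previous string.
One more step from K3K3K3ggg333333333 gives the answer.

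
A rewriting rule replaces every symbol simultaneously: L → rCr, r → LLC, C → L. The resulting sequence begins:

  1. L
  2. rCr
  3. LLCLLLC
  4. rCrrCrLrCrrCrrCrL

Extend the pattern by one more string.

Applying the rule to each of the 17 symbols of rCrrCrLrCrrCrrCrL gives the pieces LLC L LLC LLC L LLC rCr LLC L LLC LLC L LLC LLC L LLC rCr, which concatenate to the answer.

LLCLLLCLLCLLLCrCrLLCLLLCLLCLLLCLLCLLLCrCr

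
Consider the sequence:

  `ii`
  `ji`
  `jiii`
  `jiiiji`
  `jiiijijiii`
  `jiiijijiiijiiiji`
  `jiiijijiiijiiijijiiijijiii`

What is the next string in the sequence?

Each term (from the third on) is the previous term followed by the one before it: term 3 = ji·ii = jiii.
Continuing: jiiijijiiijiiijijiiijijiii · jiiijijiiijiiiji gives term 8.

jiiijijiiijiiijijiiijijiiijiiijijiiijiiiji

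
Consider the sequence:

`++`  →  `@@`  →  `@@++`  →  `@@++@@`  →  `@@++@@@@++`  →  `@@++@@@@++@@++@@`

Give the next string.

@@++@@@@++@@++@@@@++@@@@++

Each term (from the third on) is the previous term followed by the one before it: term 3 = @@·++ = @@++.
So term 7 is @@++@@@@++@@++@@·@@++@@@@++.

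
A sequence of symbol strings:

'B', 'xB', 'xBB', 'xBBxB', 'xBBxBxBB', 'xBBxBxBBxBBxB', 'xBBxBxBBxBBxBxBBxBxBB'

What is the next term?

From term 3 onward, concatenate the last term with the second-to-last: xB·B = xBB, xBB·xB = xBBxB, …
Continuing: xBBxBxBBxBBxBxBBxBxBB · xBBxBxBBxBBxB gives term 8.

xBBxBxBBxBBxBxBBxBxBBxBBxBxBBxBBxB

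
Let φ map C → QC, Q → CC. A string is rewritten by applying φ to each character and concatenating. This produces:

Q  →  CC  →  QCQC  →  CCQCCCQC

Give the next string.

Apply φ to CCQCCCQC symbol by symbol: C→QC, C→QC, Q→CC, C→QC, C→QC, C→QC, Q→CC, C→QC; joined: QC QC CC QC QC QC CC QC.

QCQCCCQCQCQCCCQC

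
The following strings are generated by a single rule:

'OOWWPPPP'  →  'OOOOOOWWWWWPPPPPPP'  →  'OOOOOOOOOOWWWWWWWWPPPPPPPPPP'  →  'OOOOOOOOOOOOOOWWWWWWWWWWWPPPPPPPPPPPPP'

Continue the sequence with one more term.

OOOOOOOOOOOOOOOOOOWWWWWWWWWWWWWWPPPPPPPPPPPPPPPP

Each string has the form O^{4n-2} W^{3n-1} P^{3n+1} (n = 1, 2, …).
For the next term, n = 5, so the run lengths are 18, 14, 16.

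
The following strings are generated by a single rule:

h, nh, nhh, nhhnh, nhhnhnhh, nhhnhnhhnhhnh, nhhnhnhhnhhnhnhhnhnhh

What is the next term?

From term 3 onward, concatenate the last term with the second-to-last: nh·h = nhh, nhh·nh = nhhnh, …
So term 8 is nhhnhnhhnhhnhnhhnhnhh·nhhnhnhhnhhnh.

nhhnhnhhnhhnhnhhnhnhhnhhnhnhhnhhnh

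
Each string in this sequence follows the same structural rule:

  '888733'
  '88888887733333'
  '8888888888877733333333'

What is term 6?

Term n consists of 4n-1 8's, followed by n 7's, followed by 3n-1 3's (n = 1, 2, …).
Setting n = 6 gives 23, 6, 17 characters in each block.

8888888888888888888888877777733333333333333333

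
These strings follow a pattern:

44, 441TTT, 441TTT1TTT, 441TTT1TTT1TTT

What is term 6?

441TTT1TTT1TTT1TTT1TTT

The strings grow by a fixed suffix 1TTT each time.
From 441TTT1TTT1TTT, 2 further steps: 441TTT1TTT1TTT → 441TTT1TTT1TTT1TTT → (answer).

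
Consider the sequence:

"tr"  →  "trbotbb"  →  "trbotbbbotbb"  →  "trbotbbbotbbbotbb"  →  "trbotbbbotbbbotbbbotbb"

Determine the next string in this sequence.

Every step adds botbb to the end: s(k+1) = s(k)·botbb.
Applying this once more to trbotbbbotbbbotbbbotbb:

trbotbbbotbbbotbbbotbbbotbb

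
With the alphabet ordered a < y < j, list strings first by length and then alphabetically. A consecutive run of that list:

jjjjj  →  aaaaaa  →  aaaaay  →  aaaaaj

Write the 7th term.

aaaayj

Advancing 3 positions from aaaaaj through aaaaaj → aaaaya → aaaayy reaches term 7.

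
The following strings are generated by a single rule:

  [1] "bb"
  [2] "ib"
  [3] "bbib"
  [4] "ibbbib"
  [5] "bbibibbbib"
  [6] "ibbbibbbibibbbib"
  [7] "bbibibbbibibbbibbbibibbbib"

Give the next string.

ibbbibbbibibbbibbbibibbbibibbbibbbibibbbib

Each term (from the third on) is the two preceding terms concatenated in order: term 3 = bb·ib = bbib.
Continuing: ibbbibbbibibbbib · bbibibbbibibbbibbbibibbbib gives term 8.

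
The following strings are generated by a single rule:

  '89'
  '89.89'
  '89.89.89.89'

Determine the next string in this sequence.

Each string is two copies of the previous one joined by '.'.
One more doubling of 89.89.89.89 gives the answer.

89.89.89.89.89.89.89.89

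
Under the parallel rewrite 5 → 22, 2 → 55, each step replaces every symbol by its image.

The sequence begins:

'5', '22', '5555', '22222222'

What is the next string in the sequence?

Rewriting each symbol of 22222222: 2→55, 2→55, 2→55, 2→55, 2→55, 2→55, 2→55, 2→55, which concatenates to 55 55 55 55 55 55 55 55.

5555555555555555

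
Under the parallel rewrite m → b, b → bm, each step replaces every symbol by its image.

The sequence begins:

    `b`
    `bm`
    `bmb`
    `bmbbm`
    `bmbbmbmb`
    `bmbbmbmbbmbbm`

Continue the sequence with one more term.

Replace each of the 13 characters of bmbbmbmbbmbbm in place — bm b bm bm b bm b bm bm b bm bm b — and concatenate.

bmbbmbmbbmbbmbmbbmbmb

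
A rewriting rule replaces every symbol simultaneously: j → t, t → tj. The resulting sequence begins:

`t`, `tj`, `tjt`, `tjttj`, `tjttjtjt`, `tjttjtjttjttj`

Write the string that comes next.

Replace each of the 13 characters of tjttjtjttjttj in place — tj t tj tj t tj t tj tj t tj tj t — and concatenate.

tjttjtjttjttjtjttjtjt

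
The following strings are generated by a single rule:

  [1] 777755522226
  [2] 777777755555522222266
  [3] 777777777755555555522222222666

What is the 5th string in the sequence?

Term n consists of 3n+1 7's, followed by 3n 5's, followed by 2n+2 2's, followed by n 6's (n = 1, 2, …).
For term 5, n = 5, so the run lengths are 16, 15, 12, 5.

777777777777777755555555555555522222222222266666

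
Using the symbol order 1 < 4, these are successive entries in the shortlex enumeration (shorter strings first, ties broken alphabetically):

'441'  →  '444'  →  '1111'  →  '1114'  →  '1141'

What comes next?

Find the rightmost character of 1141 below 4, bump it to the next letter, and reset everything to its right to 1.

1144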